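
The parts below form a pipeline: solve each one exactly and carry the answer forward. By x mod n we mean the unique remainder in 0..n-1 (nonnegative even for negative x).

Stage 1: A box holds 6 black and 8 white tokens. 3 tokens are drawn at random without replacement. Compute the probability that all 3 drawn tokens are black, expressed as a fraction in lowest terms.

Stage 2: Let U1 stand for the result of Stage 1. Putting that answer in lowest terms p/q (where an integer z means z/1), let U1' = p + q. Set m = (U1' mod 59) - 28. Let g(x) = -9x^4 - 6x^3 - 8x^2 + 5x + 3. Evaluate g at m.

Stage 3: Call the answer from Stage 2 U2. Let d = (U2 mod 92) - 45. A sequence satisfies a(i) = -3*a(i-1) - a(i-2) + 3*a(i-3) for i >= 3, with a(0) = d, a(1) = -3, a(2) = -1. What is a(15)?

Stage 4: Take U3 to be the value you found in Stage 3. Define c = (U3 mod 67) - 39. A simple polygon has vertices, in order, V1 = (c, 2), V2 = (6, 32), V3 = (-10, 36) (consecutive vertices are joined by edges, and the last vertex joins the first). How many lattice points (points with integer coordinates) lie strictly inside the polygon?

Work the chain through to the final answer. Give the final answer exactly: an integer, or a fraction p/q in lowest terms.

271

Stage 1: total draws C(14,3) = 364; favorable C(6,3) = 20; P = 5/91; answer 5/91
Stage 2: U1 = 5/91; threaded value p + q = 96; m = 9; -9*(9)^4 - 6*(9)^3 - 8*(9)^2 + 5*(9)^1 + 3 = (-59049) + (-4374) + (-648) + (45) + (3) = -64023; answer -64023
Stage 3: U2 = -64023; d = -36; a(3) = -3*(-1) - 1*(-3) + 3*(-36) = -102; iterating: a(3)=-102, a(4)=298, a(5)=-795, a(6)=1781, a(7)=-3654, a(8)=6796, a(9)=-11391, a(10)=16415, a(11)=-17466, a(12)=1810, a(13)=61281, a(14)=-238051, a(15)=658302; answer 658302
Stage 4: U3 = 658302; c = -12; cross terms: (-12*32 - 6*2)=-396, (6*36 - -10*32)=536, (-10*2 - -12*36)=412; twice the area = |552| = 552; area = 276; boundary points = 6 + 4 + 2 = 12; strictly interior points = area - boundary/2 + 1 = 271; answer 271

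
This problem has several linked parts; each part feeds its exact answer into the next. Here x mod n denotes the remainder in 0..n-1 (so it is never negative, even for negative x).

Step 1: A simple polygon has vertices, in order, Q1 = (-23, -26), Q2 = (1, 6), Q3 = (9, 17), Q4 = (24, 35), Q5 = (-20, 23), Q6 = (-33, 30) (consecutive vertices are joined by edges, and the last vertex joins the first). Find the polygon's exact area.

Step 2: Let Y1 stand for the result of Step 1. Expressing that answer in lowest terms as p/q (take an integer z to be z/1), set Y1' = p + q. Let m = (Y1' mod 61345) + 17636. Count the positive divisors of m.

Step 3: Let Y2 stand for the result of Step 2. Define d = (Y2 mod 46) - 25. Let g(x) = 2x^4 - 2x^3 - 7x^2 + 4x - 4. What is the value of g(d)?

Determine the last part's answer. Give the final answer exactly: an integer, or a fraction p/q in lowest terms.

Step 1: cross terms: (-23*6 - 1*-26)=-112, (1*17 - 9*6)=-37, (9*35 - 24*17)=-93, (24*23 - -20*35)=1252, (-20*30 - -33*23)=159, (-33*-26 - -23*30)=1548; twice the area = |2717| = 2717; area = 2717/2; answer 2717/2
Step 2: Y1 = 2717/2; threaded value p + q = 2719; m = 20355; 20355 = 3 * 5 * 23 * 59; number of divisors = (1+1) * (1+1) * (1+1) * (1+1) = 16; answer 16
Step 3: Y2 = 16; d = -9; 2*(-9)^4 - 2*(-9)^3 - 7*(-9)^2 + 4*(-9)^1 - 4 = (13122) + (1458) + (-567) + (-36) + (-4) = 13973; answer 13973

13973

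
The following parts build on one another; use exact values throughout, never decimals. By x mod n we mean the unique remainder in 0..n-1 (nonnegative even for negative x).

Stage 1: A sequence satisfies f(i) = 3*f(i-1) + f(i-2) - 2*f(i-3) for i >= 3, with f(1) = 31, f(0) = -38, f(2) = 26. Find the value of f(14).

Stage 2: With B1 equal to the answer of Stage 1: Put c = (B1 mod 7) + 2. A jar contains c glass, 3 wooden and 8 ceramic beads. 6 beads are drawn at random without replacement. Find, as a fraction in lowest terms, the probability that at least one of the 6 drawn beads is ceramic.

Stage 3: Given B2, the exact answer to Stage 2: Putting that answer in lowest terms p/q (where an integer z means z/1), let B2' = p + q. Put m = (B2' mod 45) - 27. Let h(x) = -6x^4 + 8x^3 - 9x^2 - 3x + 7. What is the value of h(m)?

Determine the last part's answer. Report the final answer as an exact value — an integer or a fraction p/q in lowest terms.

Stage 1: f(3) = 3*(26) + 1*(31) - 2*(-38) = 185; iterating: f(3)=185, f(4)=519, f(5)=1690, f(6)=5219, f(7)=16309, f(8)=50766, f(9)=158169, f(10)=492655, f(11)=1534602, f(12)=4780123, f(13)=14889661, f(14)=46379902; answer 46379902
Stage 2: B1 = 46379902; c = 4; total draws C(15,6) = 5005; complement C(7,6) = 7; favorable 5005 - 7 = 4998; P = 714/715; answer 714/715
Stage 3: B2 = 714/715; threaded value p + q = 1429; m = 7; -6*(7)^4 + 8*(7)^3 - 9*(7)^2 - 3*(7)^1 + 7 = (-14406) + (2744) + (-441) + (-21) + (7) = -12117; answer -12117

-12117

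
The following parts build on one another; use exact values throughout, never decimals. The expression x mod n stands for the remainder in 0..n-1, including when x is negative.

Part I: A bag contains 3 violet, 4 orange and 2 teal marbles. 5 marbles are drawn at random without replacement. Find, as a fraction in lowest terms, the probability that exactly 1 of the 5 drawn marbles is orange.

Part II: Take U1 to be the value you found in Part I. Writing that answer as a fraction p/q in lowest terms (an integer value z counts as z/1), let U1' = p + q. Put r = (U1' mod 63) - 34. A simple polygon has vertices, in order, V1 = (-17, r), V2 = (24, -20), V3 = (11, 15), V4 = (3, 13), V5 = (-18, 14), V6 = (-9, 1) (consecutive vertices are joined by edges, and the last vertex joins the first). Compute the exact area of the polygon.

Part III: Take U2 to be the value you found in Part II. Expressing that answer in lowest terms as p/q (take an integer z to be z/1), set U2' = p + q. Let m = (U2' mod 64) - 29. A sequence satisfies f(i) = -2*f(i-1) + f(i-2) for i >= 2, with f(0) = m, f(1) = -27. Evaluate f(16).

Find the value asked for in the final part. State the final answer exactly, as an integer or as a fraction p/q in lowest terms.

Part I: total draws C(9,5) = 126; favorable C(4,1)*C(5,4) = 20; P = 10/63; answer 10/63
Part II: U1 = 10/63; threaded value p + q = 73; r = -24; cross terms: (-17*-20 - 24*-24)=916, (24*15 - 11*-20)=580, (11*13 - 3*15)=98, (3*14 - -18*13)=276, (-18*1 - -9*14)=108, (-9*-24 - -17*1)=233; twice the area = |2211| = 2211; area = 2211/2; answer 2211/2
Part III: U2 = 2211/2; threaded value p + q = 2213; m = 8; f(2) = -2*(-27) + 1*(8) = 62; iterating: f(2)=62, f(3)=-151, f(4)=364, f(5)=-879, f(6)=2122, f(7)=-5123, f(8)=12368, f(9)=-29859, f(10)=72086, f(11)=-174031, f(12)=420148, f(13)=-1014327, f(14)=2448802, f(15)=-5911931, f(16)=14272664; answer 14272664

14272664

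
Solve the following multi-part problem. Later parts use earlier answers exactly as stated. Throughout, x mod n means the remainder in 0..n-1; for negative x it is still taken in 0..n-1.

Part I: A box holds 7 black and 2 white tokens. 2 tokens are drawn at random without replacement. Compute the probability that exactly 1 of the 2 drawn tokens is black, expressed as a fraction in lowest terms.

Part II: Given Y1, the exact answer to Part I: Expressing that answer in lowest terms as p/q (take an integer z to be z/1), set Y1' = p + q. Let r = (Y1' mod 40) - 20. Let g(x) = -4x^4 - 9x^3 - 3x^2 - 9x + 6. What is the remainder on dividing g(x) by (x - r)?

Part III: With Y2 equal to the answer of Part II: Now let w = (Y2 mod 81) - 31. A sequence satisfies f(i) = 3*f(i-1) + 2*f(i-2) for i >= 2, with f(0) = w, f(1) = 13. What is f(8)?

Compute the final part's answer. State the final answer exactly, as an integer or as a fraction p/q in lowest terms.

212089

Part I: total draws C(9,2) = 36; favorable C(7,1)*C(2,1) = 14; P = 7/18; answer 7/18
Part II: Y1 = 7/18; threaded value p + q = 25; r = 5; remainder = value at the root: -4*(5)^4 - 9*(5)^3 - 3*(5)^2 - 9*(5)^1 + 6 = (-2500) + (-1125) + (-75) + (-45) + (6) = -3739; answer -3739
Part III: Y2 = -3739; w = 37; f(2) = 3*(13) + 2*(37) = 113; iterating: f(2)=113, f(3)=365, f(4)=1321, f(5)=4693, f(6)=16721, f(7)=59549, f(8)=212089; answer 212089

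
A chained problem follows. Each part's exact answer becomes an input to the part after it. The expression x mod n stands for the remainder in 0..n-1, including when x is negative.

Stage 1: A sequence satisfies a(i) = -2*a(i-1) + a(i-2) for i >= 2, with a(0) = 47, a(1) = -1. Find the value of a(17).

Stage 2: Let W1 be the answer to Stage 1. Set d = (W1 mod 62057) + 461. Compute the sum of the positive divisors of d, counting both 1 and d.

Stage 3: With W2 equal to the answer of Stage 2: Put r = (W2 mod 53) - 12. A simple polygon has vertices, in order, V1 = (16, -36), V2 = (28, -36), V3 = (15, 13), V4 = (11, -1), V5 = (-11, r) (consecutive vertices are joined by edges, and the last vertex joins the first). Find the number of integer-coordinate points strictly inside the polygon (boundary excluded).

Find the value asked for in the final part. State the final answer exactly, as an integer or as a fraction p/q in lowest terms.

799

Stage 1: a(2) = -2*(-1) + 1*(47) = 49; iterating: a(2)=49, a(3)=-99, a(4)=247, a(5)=-593, a(6)=1433, a(7)=-3459, a(8)=8351, a(9)=-20161, a(10)=48673, a(11)=-117507, a(12)=283687, a(13)=-684881, a(14)=1653449, a(15)=-3991779, a(16)=9637007, a(17)=-23265793; answer -23265793
Stage 2: W1 = -23265793; d = 6043; 6043 is prime, so its only divisors are 1 and 6043; sigma = 1 + 6043 = 6044; answer 6044
Stage 3: W2 = 6044; r = -10; cross terms: (16*-36 - 28*-36)=432, (28*13 - 15*-36)=904, (15*-1 - 11*13)=-158, (11*-10 - -11*-1)=-121, (-11*-36 - 16*-10)=556; twice the area = |1613| = 1613; area = 1613/2; boundary points = 12 + 1 + 2 + 1 + 1 = 17; strictly interior points = area - boundary/2 + 1 = 799; answer 799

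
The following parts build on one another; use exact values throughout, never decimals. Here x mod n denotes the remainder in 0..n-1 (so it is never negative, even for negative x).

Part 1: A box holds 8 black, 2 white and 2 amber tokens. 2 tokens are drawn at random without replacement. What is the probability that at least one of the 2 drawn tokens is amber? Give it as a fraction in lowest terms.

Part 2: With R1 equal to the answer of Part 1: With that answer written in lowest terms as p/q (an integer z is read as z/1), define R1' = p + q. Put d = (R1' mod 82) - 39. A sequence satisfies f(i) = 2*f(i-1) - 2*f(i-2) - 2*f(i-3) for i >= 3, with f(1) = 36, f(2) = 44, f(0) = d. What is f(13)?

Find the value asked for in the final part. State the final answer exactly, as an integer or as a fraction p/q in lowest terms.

-51264

Part 1: total draws C(12,2) = 66; complement C(10,2) = 45; favorable 66 - 45 = 21; P = 7/22; answer 7/22
Part 2: R1 = 7/22; threaded value p + q = 29; d = -10; f(3) = 2*(44) - 2*(36) - 2*(-10) = 36; iterating: f(3)=36, f(4)=-88, f(5)=-336, f(6)=-568, f(7)=-288, f(8)=1232, f(9)=4176, f(10)=6464, f(11)=2112, f(12)=-17056, f(13)=-51264; answer -51264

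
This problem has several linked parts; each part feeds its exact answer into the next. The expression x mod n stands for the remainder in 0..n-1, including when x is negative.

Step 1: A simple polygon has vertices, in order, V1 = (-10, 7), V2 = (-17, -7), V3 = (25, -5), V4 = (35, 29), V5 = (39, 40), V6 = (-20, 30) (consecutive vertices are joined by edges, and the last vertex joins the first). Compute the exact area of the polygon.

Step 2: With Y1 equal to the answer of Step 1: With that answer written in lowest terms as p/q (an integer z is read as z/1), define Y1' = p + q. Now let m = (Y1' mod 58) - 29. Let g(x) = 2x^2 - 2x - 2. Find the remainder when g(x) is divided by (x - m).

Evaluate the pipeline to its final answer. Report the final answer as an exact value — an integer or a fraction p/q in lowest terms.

Step 1: cross terms: (-10*-7 - -17*7)=189, (-17*-5 - 25*-7)=260, (25*29 - 35*-5)=900, (35*40 - 39*29)=269, (39*30 - -20*40)=1970, (-20*7 - -10*30)=160; twice the area = |3748| = 3748; area = 1874; answer 1874
Step 2: Y1 = 1874; threaded value p + q = 1875; m = -10; remainder = value at the root: 2*(-10)^2 - 2*(-10)^1 - 2 = (200) + (20) + (-2) = 218; answer 218

218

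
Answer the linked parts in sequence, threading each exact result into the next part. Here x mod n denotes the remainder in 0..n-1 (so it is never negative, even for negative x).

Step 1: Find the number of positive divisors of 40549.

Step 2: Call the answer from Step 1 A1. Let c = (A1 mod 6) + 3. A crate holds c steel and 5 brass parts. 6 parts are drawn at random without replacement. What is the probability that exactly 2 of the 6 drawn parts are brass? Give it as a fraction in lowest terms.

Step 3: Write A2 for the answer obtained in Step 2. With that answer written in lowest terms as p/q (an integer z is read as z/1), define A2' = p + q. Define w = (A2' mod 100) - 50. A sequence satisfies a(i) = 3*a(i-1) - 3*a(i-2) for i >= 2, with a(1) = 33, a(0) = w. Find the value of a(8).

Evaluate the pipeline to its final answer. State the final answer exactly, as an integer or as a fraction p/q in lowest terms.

Step 1: 40549 = 23 * 41 * 43; number of divisors = (1+1) * (1+1) * (1+1) = 8; answer 8
Step 2: A1 = 8; c = 5; total draws C(10,6) = 210; favorable C(5,2)*C(5,4) = 50; P = 5/21; answer 5/21
Step 3: A2 = 5/21; threaded value p + q = 26; w = -24; a(2) = 3*(33) - 3*(-24) = 171; iterating: a(2)=171, a(3)=414, a(4)=729, a(5)=945, a(6)=648, a(7)=-891, a(8)=-4617; answer -4617

-4617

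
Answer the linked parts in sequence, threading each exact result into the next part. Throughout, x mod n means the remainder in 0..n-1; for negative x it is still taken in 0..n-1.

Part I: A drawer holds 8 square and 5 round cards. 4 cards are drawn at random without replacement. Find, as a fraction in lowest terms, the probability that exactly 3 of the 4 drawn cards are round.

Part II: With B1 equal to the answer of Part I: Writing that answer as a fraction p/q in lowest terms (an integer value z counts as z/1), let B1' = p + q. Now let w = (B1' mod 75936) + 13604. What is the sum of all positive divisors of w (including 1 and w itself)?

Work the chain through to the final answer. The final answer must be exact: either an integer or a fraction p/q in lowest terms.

13764

Part I: total draws C(13,4) = 715; favorable C(5,3)*C(8,1) = 80; P = 16/143; answer 16/143
Part II: B1 = 16/143; threaded value p + q = 159; w = 13763; 13763 is prime, so its only divisors are 1 and 13763; sigma = 1 + 13763 = 13764; answer 13764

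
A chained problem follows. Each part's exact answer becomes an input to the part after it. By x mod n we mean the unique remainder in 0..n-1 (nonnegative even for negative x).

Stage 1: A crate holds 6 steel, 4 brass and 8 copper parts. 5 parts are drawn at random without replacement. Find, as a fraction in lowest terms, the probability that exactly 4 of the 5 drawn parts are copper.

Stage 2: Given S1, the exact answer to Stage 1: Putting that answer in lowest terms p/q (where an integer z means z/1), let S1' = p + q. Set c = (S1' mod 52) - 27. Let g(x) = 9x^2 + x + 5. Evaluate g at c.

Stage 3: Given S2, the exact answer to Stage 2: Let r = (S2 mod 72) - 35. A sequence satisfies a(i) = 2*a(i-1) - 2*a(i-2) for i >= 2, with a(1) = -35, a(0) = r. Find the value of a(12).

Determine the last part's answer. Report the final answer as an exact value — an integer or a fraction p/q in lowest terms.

Stage 1: total draws C(18,5) = 8568; favorable C(8,4)*C(10,1) = 700; P = 25/306; answer 25/306
Stage 2: S1 = 25/306; threaded value p + q = 331; c = -8; 9*(-8)^2 + 1*(-8)^1 + 5 = (576) + (-8) + (5) = 573; answer 573
Stage 3: S2 = 573; r = 34; a(2) = 2*(-35) - 2*(34) = -138; iterating: a(2)=-138, a(3)=-206, a(4)=-136, a(5)=140, a(6)=552, a(7)=824, a(8)=544, a(9)=-560, a(10)=-2208, a(11)=-3296, a(12)=-2176; answer -2176

-2176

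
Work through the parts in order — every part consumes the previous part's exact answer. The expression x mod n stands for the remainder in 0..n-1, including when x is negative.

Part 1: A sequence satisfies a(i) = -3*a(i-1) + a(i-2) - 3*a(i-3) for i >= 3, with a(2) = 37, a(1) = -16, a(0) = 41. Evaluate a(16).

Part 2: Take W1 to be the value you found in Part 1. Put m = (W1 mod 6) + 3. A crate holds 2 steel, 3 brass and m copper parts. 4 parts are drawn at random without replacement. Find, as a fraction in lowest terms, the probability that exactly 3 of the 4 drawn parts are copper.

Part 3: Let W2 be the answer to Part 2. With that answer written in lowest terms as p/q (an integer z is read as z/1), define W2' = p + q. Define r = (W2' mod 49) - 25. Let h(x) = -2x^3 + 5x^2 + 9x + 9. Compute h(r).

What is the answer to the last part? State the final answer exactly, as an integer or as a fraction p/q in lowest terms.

7

Part 1: a(3) = -3*(37) + 1*(-16) - 3*(41) = -250; iterating: a(3)=-250, a(4)=835, a(5)=-2866, a(6)=10183, a(7)=-35920, a(8)=126541, a(9)=-446092, a(10)=1572577, a(11)=-5543446, a(12)=19541191, a(13)=-68884750, a(14)=242825779, a(15)=-855985660, a(16)=3017437009; answer 3017437009
Part 2: W1 = 3017437009; m = 4; total draws C(9,4) = 126; favorable C(4,3)*C(5,1) = 20; P = 10/63; answer 10/63
Part 3: W2 = 10/63; threaded value p + q = 73; r = -1; -2*(-1)^3 + 5*(-1)^2 + 9*(-1)^1 + 9 = (2) + (5) + (-9) + (9) = 7; answer 7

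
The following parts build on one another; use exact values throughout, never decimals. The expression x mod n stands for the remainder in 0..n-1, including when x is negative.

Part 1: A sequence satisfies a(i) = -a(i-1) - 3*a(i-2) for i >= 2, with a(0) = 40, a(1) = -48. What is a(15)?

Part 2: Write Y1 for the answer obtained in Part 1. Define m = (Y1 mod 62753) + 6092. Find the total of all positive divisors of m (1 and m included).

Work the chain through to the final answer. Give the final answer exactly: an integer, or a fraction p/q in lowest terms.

Part 1: a(2) = -1*(-48) - 3*(40) = -72; iterating: a(2)=-72, a(3)=216, a(4)=0, a(5)=-648, a(6)=648, a(7)=1296, a(8)=-3240, a(9)=-648, a(10)=10368, a(11)=-8424, a(12)=-22680, a(13)=47952, a(14)=20088, a(15)=-163944; answer -163944
Part 2: Y1 = -163944; m = 30407; 30407 = 13 * 2339; sigma = (1 + 13) * (1 + 2339) = 14 * 2340 = 32760; answer 32760

32760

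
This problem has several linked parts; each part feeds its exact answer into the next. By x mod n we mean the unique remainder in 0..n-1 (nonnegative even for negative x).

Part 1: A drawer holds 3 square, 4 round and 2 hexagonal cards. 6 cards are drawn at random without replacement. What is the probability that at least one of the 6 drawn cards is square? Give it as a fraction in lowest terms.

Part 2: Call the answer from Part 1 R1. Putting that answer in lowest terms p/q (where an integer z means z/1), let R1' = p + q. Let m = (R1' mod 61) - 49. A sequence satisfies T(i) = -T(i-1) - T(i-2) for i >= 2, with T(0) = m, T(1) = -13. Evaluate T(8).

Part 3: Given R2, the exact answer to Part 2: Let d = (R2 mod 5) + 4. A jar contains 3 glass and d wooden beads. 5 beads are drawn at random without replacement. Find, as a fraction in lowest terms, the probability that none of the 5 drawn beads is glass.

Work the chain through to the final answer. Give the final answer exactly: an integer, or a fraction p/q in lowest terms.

Part 1: total draws C(9,6) = 84; complement C(6,6) = 1; favorable 84 - 1 = 83; P = 83/84; answer 83/84
Part 2: R1 = 83/84; threaded value p + q = 167; m = -4; T(2) = -1*(-13) - 1*(-4) = 17; iterating: T(2)=17, T(3)=-4, T(4)=-13, T(5)=17, T(6)=-4, T(7)=-13, T(8)=17; answer 17
Part 3: R2 = 17; d = 6; total draws C(9,5) = 126; favorable C(6,5) = 6; P = 1/21; answer 1/21

1/21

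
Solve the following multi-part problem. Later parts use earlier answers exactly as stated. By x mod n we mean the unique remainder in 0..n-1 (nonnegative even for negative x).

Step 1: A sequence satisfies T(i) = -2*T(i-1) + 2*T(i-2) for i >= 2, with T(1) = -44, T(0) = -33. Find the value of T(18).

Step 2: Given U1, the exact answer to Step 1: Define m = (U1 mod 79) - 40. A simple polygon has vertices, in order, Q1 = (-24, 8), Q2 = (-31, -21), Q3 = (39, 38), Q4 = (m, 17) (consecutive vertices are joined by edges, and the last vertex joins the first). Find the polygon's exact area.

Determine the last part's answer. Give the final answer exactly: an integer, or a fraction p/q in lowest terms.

1272

Step 1: T(2) = -2*(-44) + 2*(-33) = 22; iterating: T(2)=22, T(3)=-132, T(4)=308, T(5)=-880, T(6)=2376, T(7)=-6512, T(8)=17776, T(9)=-48576, T(10)=132704, T(11)=-362560, T(12)=990528, T(13)=-2706176, T(14)=7393408, T(15)=-20199168, T(16)=55185152, T(17)=-150768640, T(18)=411907584; answer 411907584
Step 2: U1 = 411907584; m = -36; cross terms: (-24*-21 - -31*8)=752, (-31*38 - 39*-21)=-359, (39*17 - -36*38)=2031, (-36*8 - -24*17)=120; twice the area = |2544| = 2544; area = 1272; answer 1272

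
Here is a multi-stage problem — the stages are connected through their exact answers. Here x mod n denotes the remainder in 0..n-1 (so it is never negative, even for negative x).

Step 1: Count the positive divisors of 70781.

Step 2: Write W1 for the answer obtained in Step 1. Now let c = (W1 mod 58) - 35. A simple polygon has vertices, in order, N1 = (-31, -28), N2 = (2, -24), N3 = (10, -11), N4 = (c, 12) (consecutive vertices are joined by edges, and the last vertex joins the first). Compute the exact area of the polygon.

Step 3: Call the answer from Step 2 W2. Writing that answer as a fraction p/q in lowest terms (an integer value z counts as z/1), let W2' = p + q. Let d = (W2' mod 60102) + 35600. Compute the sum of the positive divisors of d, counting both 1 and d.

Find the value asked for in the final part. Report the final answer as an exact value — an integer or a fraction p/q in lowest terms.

45440

Step 1: 70781 = 37 * 1913; number of divisors = (1+1) * (1+1) = 4; answer 4
Step 2: W1 = 4; c = -31; cross terms: (-31*-24 - 2*-28)=800, (2*-11 - 10*-24)=218, (10*12 - -31*-11)=-221, (-31*-28 - -31*12)=1240; twice the area = |2037| = 2037; area = 2037/2; answer 2037/2
Step 3: W2 = 2037/2; threaded value p + q = 2039; d = 37639; 37639 = 7 * 19 * 283; sigma = (1 + 7) * (1 + 19) * (1 + 283) = 8 * 20 * 284 = 45440; answer 45440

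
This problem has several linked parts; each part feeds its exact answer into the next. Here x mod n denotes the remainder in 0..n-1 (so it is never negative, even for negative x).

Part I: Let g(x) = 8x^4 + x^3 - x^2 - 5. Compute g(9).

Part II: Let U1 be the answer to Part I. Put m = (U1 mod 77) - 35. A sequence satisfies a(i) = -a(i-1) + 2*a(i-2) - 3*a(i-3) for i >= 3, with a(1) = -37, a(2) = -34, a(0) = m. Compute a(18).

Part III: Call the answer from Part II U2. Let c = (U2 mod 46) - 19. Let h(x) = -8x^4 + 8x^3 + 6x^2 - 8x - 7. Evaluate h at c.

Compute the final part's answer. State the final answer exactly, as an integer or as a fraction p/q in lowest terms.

-36423

Part I: 8*(9)^4 + 1*(9)^3 - 1*(9)^2 - 5 = (52488) + (729) + (-81) + (-5) = 53131; answer 53131
Part II: U1 = 53131; m = -34; a(3) = -1*(-34) + 2*(-37) - 3*(-34) = 62; iterating: a(3)=62, a(4)=-19, a(5)=245, a(6)=-469, a(7)=1016, a(8)=-2689, a(9)=6128, a(10)=-14554, a(11)=34877, a(12)=-82369, a(13)=195785, a(14)=-465154, a(15)=1103831, a(16)=-2621494, a(17)=6224618, a(18)=-14779099; answer -14779099
Part III: U2 = -14779099; c = -8; -8*(-8)^4 + 8*(-8)^3 + 6*(-8)^2 - 8*(-8)^1 - 7 = (-32768) + (-4096) + (384) + (64) + (-7) = -36423; answer -36423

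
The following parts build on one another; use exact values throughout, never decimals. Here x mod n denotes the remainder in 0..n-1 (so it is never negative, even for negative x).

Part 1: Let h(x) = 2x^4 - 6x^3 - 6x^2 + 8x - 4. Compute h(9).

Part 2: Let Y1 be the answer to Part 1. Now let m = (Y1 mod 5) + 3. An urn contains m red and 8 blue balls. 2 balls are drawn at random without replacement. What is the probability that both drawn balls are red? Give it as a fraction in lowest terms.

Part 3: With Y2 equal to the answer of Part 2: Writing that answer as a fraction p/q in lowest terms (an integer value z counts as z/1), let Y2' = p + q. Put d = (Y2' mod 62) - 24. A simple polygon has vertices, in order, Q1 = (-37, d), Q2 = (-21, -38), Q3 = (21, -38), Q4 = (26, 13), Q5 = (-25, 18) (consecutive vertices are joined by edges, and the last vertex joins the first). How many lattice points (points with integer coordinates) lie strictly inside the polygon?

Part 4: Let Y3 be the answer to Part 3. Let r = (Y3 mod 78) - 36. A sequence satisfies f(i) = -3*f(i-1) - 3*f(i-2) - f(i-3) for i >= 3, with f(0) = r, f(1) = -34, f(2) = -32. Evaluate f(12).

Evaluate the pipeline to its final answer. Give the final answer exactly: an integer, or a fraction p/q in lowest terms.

Part 1: 2*(9)^4 - 6*(9)^3 - 6*(9)^2 + 8*(9)^1 - 4 = (13122) + (-4374) + (-486) + (72) + (-4) = 8330; answer 8330
Part 2: Y1 = 8330; m = 3; total draws C(11,2) = 55; favorable C(3,2) = 3; P = 3/55; answer 3/55
Part 3: Y2 = 3/55; threaded value p + q = 58; d = 34; cross terms: (-37*-38 - -21*34)=2120, (-21*-38 - 21*-38)=1596, (21*13 - 26*-38)=1261, (26*18 - -25*13)=793, (-25*34 - -37*18)=-184; twice the area = |5586| = 5586; area = 2793; boundary points = 8 + 42 + 1 + 1 + 4 = 56; strictly interior points = area - boundary/2 + 1 = 2766; answer 2766
Part 4: Y3 = 2766; r = 0; f(3) = -3*(-32) - 3*(-34) - 1*(0) = 198; iterating: f(3)=198, f(4)=-464, f(5)=830, f(6)=-1296, f(7)=1862, f(8)=-2528, f(9)=3294, f(10)=-4160, f(11)=5126, f(12)=-6192; answer -6192

-6192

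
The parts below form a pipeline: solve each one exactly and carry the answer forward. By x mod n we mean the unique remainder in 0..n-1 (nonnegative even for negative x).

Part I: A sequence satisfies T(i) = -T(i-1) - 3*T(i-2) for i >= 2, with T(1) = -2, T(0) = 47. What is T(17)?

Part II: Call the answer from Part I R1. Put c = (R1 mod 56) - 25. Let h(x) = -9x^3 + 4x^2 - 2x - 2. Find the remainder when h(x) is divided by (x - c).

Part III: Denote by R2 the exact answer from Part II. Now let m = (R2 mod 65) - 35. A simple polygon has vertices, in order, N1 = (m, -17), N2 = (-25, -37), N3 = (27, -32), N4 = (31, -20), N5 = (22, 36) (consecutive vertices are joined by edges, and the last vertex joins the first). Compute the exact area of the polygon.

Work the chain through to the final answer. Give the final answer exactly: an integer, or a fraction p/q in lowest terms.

Part I: T(2) = -1*(-2) - 3*(47) = -139; iterating: T(2)=-139, T(3)=145, T(4)=272, T(5)=-707, T(6)=-109, T(7)=2230, T(8)=-1903, T(9)=-4787, T(10)=10496, T(11)=3865, T(12)=-35353, T(13)=23758, T(14)=82301, T(15)=-153575, T(16)=-93328, T(17)=554053; answer 554053
Part II: R1 = 554053; c = 20; remainder = value at the root: -9*(20)^3 + 4*(20)^2 - 2*(20)^1 - 2 = (-72000) + (1600) + (-40) + (-2) = -70442; answer -70442
Part III: R2 = -70442; m = -17; cross terms: (-17*-37 - -25*-17)=204, (-25*-32 - 27*-37)=1799, (27*-20 - 31*-32)=452, (31*36 - 22*-20)=1556, (22*-17 - -17*36)=238; twice the area = |4249| = 4249; area = 4249/2; answer 4249/2

4249/2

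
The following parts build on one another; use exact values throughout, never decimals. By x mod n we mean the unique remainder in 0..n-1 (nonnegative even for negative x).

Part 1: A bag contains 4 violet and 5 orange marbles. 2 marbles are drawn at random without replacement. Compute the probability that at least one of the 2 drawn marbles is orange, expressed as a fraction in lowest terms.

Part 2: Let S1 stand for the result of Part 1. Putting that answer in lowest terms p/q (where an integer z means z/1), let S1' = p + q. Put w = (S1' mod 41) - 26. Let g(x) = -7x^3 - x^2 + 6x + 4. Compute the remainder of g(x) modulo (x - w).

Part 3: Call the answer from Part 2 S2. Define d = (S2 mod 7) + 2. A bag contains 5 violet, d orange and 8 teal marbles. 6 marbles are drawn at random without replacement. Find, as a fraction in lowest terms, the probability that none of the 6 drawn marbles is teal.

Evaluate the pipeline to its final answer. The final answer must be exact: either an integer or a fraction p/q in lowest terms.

Part 1: total draws C(9,2) = 36; complement C(4,2) = 6; favorable 36 - 6 = 30; P = 5/6; answer 5/6
Part 2: S1 = 5/6; threaded value p + q = 11; w = -15; remainder = value at the root: -7*(-15)^3 - 1*(-15)^2 + 6*(-15)^1 + 4 = (23625) + (-225) + (-90) + (4) = 23314; answer 23314
Part 3: S2 = 23314; d = 6; total draws C(19,6) = 27132; favorable C(11,6) = 462; P = 11/646; answer 11/646

11/646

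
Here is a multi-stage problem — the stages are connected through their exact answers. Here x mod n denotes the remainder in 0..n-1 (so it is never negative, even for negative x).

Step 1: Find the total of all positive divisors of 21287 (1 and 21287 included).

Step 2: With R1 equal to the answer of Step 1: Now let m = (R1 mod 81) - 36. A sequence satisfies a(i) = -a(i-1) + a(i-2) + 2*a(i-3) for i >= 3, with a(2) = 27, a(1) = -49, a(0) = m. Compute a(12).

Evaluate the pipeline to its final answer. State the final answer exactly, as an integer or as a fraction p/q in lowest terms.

272

Step 1: 21287 = 7 * 3041; sigma = (1 + 7) * (1 + 3041) = 8 * 3042 = 24336; answer 24336
Step 2: R1 = 24336; m = 0; a(3) = -1*(27) + 1*(-49) + 2*(0) = -76; iterating: a(3)=-76, a(4)=5, a(5)=-27, a(6)=-120, a(7)=103, a(8)=-277, a(9)=140, a(10)=-211, a(11)=-203, a(12)=272; answer 272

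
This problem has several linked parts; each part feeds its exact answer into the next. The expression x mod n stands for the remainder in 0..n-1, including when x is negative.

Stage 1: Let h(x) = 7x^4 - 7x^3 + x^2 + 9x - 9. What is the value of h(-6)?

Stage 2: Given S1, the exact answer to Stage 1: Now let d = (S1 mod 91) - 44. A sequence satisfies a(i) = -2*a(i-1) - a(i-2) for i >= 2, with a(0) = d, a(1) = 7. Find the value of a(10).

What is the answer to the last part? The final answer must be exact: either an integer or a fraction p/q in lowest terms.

317

Stage 1: 7*(-6)^4 - 7*(-6)^3 + 1*(-6)^2 + 9*(-6)^1 - 9 = (9072) + (1512) + (36) + (-54) + (-9) = 10557; answer 10557
Stage 2: S1 = 10557; d = -43; a(2) = -2*(7) - 1*(-43) = 29; iterating: a(2)=29, a(3)=-65, a(4)=101, a(5)=-137, a(6)=173, a(7)=-209, a(8)=245, a(9)=-281, a(10)=317; answer 317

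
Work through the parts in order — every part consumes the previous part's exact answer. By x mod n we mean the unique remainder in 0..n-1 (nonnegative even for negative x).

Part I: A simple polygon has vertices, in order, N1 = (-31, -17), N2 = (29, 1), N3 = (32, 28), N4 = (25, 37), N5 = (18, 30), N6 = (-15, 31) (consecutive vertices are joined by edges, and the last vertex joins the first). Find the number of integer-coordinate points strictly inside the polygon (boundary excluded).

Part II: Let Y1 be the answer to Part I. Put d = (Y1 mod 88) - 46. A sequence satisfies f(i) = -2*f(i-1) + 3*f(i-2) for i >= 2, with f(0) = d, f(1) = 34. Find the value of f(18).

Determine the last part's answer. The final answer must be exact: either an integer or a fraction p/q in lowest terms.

-1452826811

Part I: cross terms: (-31*1 - 29*-17)=462, (29*28 - 32*1)=780, (32*37 - 25*28)=484, (25*30 - 18*37)=84, (18*31 - -15*30)=1008, (-15*-17 - -31*31)=1216; twice the area = |4034| = 4034; area = 2017; boundary points = 6 + 3 + 1 + 7 + 1 + 16 = 34; strictly interior points = area - boundary/2 + 1 = 2001; answer 2001
Part II: Y1 = 2001; d = 19; f(2) = -2*(34) + 3*(19) = -11; iterating: f(2)=-11, f(3)=124, f(4)=-281, f(5)=934, f(6)=-2711, f(7)=8224, f(8)=-24581, f(9)=73834, f(10)=-221411, f(11)=664324, f(12)=-1992881, f(13)=5978734, f(14)=-17936111, f(15)=53808424, f(16)=-161425181, f(17)=484275634, f(18)=-1452826811; answer -1452826811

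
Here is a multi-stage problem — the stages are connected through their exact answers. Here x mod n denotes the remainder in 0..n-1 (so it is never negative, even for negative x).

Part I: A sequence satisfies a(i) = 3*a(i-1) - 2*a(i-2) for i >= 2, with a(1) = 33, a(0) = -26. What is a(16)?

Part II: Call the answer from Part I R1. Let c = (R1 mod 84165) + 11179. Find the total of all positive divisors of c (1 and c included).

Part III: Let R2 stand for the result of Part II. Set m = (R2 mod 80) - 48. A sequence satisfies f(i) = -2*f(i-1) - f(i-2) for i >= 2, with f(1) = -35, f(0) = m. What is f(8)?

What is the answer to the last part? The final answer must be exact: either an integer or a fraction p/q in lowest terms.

Part I: a(2) = 3*(33) - 2*(-26) = 151; iterating: a(2)=151, a(3)=387, a(4)=859, a(5)=1803, a(6)=3691, a(7)=7467, a(8)=15019, a(9)=30123, a(10)=60331, a(11)=120747, a(12)=241579, a(13)=483243, a(14)=966571, a(15)=1933227, a(16)=3866539; answer 3866539
Part II: R1 = 3866539; c = 90293; 90293 = 7 * 12899; sigma = (1 + 7) * (1 + 12899) = 8 * 12900 = 103200; answer 103200
Part III: R2 = 103200; m = -48; f(2) = -2*(-35) - 1*(-48) = 118; iterating: f(2)=118, f(3)=-201, f(4)=284, f(5)=-367, f(6)=450, f(7)=-533, f(8)=616; answer 616

616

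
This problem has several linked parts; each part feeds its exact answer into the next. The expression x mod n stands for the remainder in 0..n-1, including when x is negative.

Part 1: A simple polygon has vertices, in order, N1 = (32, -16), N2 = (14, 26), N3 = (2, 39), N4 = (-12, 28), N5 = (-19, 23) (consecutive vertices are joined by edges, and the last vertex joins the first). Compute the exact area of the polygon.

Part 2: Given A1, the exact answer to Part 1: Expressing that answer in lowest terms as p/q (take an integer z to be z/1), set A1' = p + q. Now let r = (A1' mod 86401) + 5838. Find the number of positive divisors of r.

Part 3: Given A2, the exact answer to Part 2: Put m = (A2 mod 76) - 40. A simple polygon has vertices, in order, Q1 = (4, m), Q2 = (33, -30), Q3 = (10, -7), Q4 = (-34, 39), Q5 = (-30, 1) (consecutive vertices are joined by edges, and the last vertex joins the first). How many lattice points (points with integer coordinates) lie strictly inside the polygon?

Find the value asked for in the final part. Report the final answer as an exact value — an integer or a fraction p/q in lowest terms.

1674

Part 1: cross terms: (32*26 - 14*-16)=1056, (14*39 - 2*26)=494, (2*28 - -12*39)=524, (-12*23 - -19*28)=256, (-19*-16 - 32*23)=-432; twice the area = |1898| = 1898; area = 949; answer 949
Part 2: A1 = 949; threaded value p + q = 950; r = 6788; 6788 = 2^2 * 1697; number of divisors = (2+1) * (1+1) = 6; answer 6
Part 3: A2 = 6; m = -34; cross terms: (4*-30 - 33*-34)=1002, (33*-7 - 10*-30)=69, (10*39 - -34*-7)=152, (-34*1 - -30*39)=1136, (-30*-34 - 4*1)=1016; twice the area = |3375| = 3375; area = 3375/2; boundary points = 1 + 23 + 2 + 2 + 1 = 29; strictly interior points = area - boundary/2 + 1 = 1674; answer 1674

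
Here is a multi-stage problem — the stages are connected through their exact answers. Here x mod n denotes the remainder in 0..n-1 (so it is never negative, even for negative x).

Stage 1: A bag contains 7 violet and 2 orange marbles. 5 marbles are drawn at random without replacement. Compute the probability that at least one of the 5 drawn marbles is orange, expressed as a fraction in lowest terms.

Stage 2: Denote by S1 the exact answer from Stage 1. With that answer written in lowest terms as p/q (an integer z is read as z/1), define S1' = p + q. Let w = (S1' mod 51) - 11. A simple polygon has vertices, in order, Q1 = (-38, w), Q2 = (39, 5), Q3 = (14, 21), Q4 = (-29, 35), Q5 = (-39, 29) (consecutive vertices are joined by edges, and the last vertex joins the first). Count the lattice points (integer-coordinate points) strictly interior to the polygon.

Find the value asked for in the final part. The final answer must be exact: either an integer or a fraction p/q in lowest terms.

1640

Stage 1: total draws C(9,5) = 126; complement C(7,5) = 21; favorable 126 - 21 = 105; P = 5/6; answer 5/6
Stage 2: S1 = 5/6; threaded value p + q = 11; w = 0; cross terms: (-38*5 - 39*0)=-190, (39*21 - 14*5)=749, (14*35 - -29*21)=1099, (-29*29 - -39*35)=524, (-39*0 - -38*29)=1102; twice the area = |3284| = 3284; area = 1642; boundary points = 1 + 1 + 1 + 2 + 1 = 6; strictly interior points = area - boundary/2 + 1 = 1640; answer 1640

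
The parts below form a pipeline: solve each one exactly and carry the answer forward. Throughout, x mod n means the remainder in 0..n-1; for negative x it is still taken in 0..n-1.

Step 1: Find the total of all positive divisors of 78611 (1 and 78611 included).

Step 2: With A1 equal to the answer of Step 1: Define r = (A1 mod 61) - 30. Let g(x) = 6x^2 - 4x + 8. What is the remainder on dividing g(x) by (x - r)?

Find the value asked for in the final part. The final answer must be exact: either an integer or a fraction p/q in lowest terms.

4168

Step 1: 78611 = 13 * 6047; sigma = (1 + 13) * (1 + 6047) = 14 * 6048 = 84672; answer 84672
Step 2: A1 = 84672; r = -26; remainder = value at the root: 6*(-26)^2 - 4*(-26)^1 + 8 = (4056) + (104) + (8) = 4168; answer 4168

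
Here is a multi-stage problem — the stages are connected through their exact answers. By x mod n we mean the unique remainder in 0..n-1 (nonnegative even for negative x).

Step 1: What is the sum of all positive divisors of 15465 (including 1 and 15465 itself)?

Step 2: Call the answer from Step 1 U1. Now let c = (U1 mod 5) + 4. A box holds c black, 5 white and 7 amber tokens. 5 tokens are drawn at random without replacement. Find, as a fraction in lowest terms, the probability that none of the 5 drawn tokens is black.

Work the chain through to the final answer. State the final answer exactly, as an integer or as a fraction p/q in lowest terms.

22/323

Step 1: 15465 = 3 * 5 * 1031; sigma = (1 + 3) * (1 + 5) * (1 + 1031) = 4 * 6 * 1032 = 24768; answer 24768
Step 2: U1 = 24768; c = 7; total draws C(19,5) = 11628; favorable C(12,5) = 792; P = 22/323; answer 22/323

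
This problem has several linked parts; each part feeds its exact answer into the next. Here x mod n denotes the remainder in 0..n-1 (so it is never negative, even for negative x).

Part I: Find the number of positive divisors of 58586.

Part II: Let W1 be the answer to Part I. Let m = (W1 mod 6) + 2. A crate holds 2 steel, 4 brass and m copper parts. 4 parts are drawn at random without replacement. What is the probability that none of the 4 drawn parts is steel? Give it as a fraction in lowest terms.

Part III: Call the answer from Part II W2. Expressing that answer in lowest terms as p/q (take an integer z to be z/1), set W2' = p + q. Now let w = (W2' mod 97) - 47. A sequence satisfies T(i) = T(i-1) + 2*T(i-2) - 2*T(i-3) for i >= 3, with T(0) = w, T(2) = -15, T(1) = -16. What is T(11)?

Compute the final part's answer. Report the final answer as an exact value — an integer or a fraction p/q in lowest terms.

Part I: 58586 = 2 * 11 * 2663; number of divisors = (1+1) * (1+1) * (1+1) = 8; answer 8
Part II: W1 = 8; m = 4; total draws C(10,4) = 210; favorable C(8,4) = 70; P = 1/3; answer 1/3
Part III: W2 = 1/3; threaded value p + q = 4; w = -43; T(3) = 1*(-15) + 2*(-16) - 2*(-43) = 39; iterating: T(3)=39, T(4)=41, T(5)=149, T(6)=153, T(7)=369, T(8)=377, T(9)=809, T(10)=825, T(11)=1689; answer 1689

1689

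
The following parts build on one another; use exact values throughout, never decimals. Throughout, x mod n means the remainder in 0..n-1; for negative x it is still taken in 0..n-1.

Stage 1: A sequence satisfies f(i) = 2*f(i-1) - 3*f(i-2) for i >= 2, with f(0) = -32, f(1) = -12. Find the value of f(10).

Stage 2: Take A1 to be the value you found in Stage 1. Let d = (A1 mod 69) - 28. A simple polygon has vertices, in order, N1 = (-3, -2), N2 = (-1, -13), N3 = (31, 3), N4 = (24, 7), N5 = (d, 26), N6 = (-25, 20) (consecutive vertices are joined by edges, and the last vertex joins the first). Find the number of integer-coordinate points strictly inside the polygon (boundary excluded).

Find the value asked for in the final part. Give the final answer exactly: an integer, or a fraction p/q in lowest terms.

954

Stage 1: f(2) = 2*(-12) - 3*(-32) = 72; iterating: f(2)=72, f(3)=180, f(4)=144, f(5)=-252, f(6)=-936, f(7)=-1116, f(8)=576, f(9)=4500, f(10)=7272; answer 7272
Stage 2: A1 = 7272; d = -1; cross terms: (-3*-13 - -1*-2)=37, (-1*3 - 31*-13)=400, (31*7 - 24*3)=145, (24*26 - -1*7)=631, (-1*20 - -25*26)=630, (-25*-2 - -3*20)=110; twice the area = |1953| = 1953; area = 1953/2; boundary points = 1 + 16 + 1 + 1 + 6 + 22 = 47; strictly interior points = area - boundary/2 + 1 = 954; answer 954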